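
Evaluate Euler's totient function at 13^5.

342732

φ(371293) = 371293 · (1 − 1/13)
       = 371293 · 12/13 = 342732.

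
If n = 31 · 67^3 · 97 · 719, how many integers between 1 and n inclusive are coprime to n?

φ(650259531179) = 650259531179 · (1 − 1/31) · (1 − 1/67) · (1 − 1/97) · (1 − 1/719)
       = 650259531179 · 136477440/144856211 = 612647228160.

612647228160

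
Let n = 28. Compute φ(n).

First factor: 28 = 2**2 * 7.
φ(28) = 28 · (1 − 1/2) · (1 − 1/7)
       = 28 · 6/14 = 12.

12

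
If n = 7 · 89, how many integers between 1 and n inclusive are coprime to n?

528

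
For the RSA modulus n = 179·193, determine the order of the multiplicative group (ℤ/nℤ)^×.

34176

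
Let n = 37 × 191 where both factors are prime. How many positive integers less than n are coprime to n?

6840

φ(pq) = (p−1)(q−1) = 36 · 190 = 6840.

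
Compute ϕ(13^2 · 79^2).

961272

φ(1054729) = 1054729 · (1 − 1/13) · (1 − 1/79)
       = 1054729 · 936/1027 = 961272.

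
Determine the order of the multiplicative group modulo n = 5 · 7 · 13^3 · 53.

φ(5) = 5 − 1 = 4.
φ(7) = 7 − 1 = 6.
φ(13^3) = 13^2·(13−1) = 169·12 = 2028.
φ(53) = 53 − 1 = 52.
Since φ is multiplicative, φ(4075435) = 4 · 6 · 2028 · 52 = 2530944.

2530944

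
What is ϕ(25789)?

First factor: 25789 = 17 · 37 · 41.
φ(17) = 17 − 1 = 16.
φ(37) = 37 − 1 = 36.
φ(41) = 41 − 1 = 40.
Since φ is multiplicative, φ(25789) = 16 · 36 · 40 = 23040.

23040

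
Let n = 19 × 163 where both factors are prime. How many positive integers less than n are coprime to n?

φ(n) = (p − 1)(q − 1) = (19−1)(163−1) = 18·162 = 2916.

2916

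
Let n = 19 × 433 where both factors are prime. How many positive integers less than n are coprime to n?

7776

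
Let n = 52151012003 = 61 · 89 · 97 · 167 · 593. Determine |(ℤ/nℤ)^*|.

φ(61) = 61 − 1 = 60.
φ(89) = 89 − 1 = 88.
φ(97) = 97 − 1 = 96.
φ(167) = 167 − 1 = 166.
φ(593) = 593 − 1 = 592.
Since φ is multiplicative, φ(52151012003) = 60 · 88 · 96 · 166 · 592 = 49812111360.

49812111360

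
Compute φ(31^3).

28830

φ(31^3) = 31^3 − 31^2 = 29791 − 961 = 28830.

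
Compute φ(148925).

First factor: 148925 = 5**2 * 7 * 23 * 37.
φ(148925) = 148925 · (1 − 1/5) · (1 − 1/7) · (1 − 1/23) · (1 − 1/37)
       = 148925 · 19008/29785 = 95040.

95040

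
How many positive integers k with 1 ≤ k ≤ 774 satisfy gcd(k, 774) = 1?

252

774 = 2 · 3**2 · 43.
φ(774) = 774 · (1 − 1/2) · (1 − 1/3) · (1 − 1/43)
       = 774 · 84/258 = 252.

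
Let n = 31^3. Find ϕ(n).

28830

φ(31^3) = 31^2·(31−1) = 961·30 = 28830.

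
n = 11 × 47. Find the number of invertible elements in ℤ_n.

φ(517) = 517 · (1 − 1/11) · (1 − 1/47)
       = 517 · 460/517 = 460.

460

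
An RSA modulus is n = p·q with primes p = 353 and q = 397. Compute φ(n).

139392

φ(n) = (p − 1)(q − 1) = (353−1)(397−1) = 352·396 = 139392.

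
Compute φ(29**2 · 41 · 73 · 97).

224501760

φ(29^2) = 29^2 − 29^1 = 841 − 29 = 812.
φ(41) = 41 − 1 = 40.
φ(73) = 73 − 1 = 72.
φ(97) = 97 − 1 = 96.
Since φ is multiplicative, φ(244159961) = 812 · 40 · 72 · 96 = 224501760.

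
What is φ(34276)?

Factor 34276: 34276 = 2^2 × 11 × 19 × 41.
φ(34276) = 34276 · (1 − 1/2) · (1 − 1/11) · (1 − 1/19) · (1 − 1/41)
       = 34276 · 7200/17138 = 14400.

14400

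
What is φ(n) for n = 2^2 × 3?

4

φ(12) = 12 · (1 − 1/2) · (1 − 1/3)
       = 12 · 2/6 = 4.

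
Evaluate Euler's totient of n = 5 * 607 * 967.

φ(2934845) = 2934845 · (1 − 1/5) · (1 − 1/607) · (1 − 1/967)
       = 2934845 · 2341584/2934845 = 2341584.

2341584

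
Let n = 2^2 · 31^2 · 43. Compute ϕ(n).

φ(165292) = 165292 · (1 − 1/2) · (1 − 1/31) · (1 − 1/43)
       = 165292 · 1260/2666 = 78120.

78120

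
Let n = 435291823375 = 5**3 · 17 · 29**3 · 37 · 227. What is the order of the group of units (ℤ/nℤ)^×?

306538444800

φ(435291823375) = 435291823375 · (1 − 1/5) · (1 − 1/17) · (1 − 1/29) · (1 − 1/37) · (1 − 1/227)
       = 435291823375 · 14579712/20703535 = 306538444800.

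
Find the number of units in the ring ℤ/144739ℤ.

110880

First factor: 144739 = 7 · 23 · 29 · 31.
φ(7) = 7 − 1 = 6.
φ(23) = 23 − 1 = 22.
φ(29) = 29 − 1 = 28.
φ(31) = 31 − 1 = 30.
φ(144739) = 6 × 22 × 28 × 30 = 110880.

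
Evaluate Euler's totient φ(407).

Factor 407: 407 = 11 × 37.
φ(11) = 11 − 1 = 10.
φ(37) = 37 − 1 = 36.
Since φ is multiplicative, φ(407) = 10 · 36 = 360.

360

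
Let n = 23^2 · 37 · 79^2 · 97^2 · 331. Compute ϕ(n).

344930516536320

φ(380437256382247) = 380437256382247 · (1 − 1/23) · (1 − 1/37) · (1 − 1/79) · (1 − 1/97) · (1 − 1/331)
       = 380437256382247 · 1957063680/2158521503 = 344930516536320.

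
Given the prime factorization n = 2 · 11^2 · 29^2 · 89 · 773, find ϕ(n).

6068043520

φ(14001703034) = 14001703034 · (1 − 1/2) · (1 − 1/11) · (1 − 1/29) · (1 − 1/89) · (1 − 1/773)
       = 14001703034 · 19022080/43892486 = 6068043520.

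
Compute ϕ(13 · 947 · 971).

φ(11953981) = 11953981 · (1 − 1/13) · (1 − 1/947) · (1 − 1/971)
       = 11953981 · 11011440/11953981 = 11011440.

11011440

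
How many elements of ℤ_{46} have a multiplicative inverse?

22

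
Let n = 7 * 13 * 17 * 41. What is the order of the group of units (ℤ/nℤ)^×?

46080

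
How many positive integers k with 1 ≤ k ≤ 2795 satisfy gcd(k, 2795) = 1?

2016

Factor 2795: 2795 = 5 * 13 * 43.
φ(2795) = 2795 · (1 − 1/5) · (1 − 1/13) · (1 − 1/43)
       = 2795 · 2016/2795 = 2016.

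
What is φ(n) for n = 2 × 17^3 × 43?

194208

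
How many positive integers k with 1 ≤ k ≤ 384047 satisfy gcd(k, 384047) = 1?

Factor 384047: 384047 = 17 × 19 × 29 × 41.
φ(384047) = 384047 · (1 − 1/17) · (1 − 1/19) · (1 − 1/29) · (1 − 1/41)
       = 384047 · 322560/384047 = 322560.

322560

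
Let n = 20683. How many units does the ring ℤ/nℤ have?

18144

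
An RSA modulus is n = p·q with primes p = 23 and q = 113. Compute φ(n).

2464

φ(23) = 23 − 1 = 22.
φ(113) = 113 − 1 = 112.
φ(2599) = 22 × 112 = 2464.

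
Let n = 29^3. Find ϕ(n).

φ(29^3) = 29^2·(29−1) = 841·28 = 23548.

23548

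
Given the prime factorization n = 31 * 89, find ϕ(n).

φ(31) = 31 − 1 = 30.
φ(89) = 89 − 1 = 88.
Since φ is multiplicative, φ(2759) = 30 · 88 = 2640.

2640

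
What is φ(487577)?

413952

First factor: 487577 = 17 * 23 * 29 * 43.
φ(17) = 17 − 1 = 16.
φ(23) = 23 − 1 = 22.
φ(29) = 29 − 1 = 28.
φ(43) = 43 − 1 = 42.
φ(487577) = 16 × 22 × 28 × 42 = 413952.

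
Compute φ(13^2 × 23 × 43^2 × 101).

619819200

φ(725893363) = 725893363 · (1 − 1/13) · (1 − 1/23) · (1 − 1/43) · (1 − 1/101)
       = 725893363 · 1108800/1298557 = 619819200.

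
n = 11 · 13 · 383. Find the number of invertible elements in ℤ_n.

φ(54769) = 54769 · (1 − 1/11) · (1 − 1/13) · (1 − 1/383)
       = 54769 · 45840/54769 = 45840.

45840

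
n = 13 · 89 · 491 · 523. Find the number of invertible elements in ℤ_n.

φ(297109501) = 297109501 · (1 − 1/13) · (1 − 1/89) · (1 − 1/491) · (1 − 1/523)
       = 297109501 · 270103680/297109501 = 270103680.

270103680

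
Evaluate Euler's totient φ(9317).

9317 = 7 * 11^3.
φ(7) = 7 − 1 = 6.
φ(11^3) = 11^3 − 11^2 = 1331 − 121 = 1210.
φ(9317) = 6 × 1210 = 7260.

7260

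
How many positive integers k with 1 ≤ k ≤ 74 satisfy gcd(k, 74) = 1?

36

Prime factorization: 74 = 2 * 37.
φ(2) = 2 − 1 = 1.
φ(37) = 37 − 1 = 36.
Multiply: 1 · 36 = 36.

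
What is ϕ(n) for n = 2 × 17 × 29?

φ(2) = 2 − 1 = 1.
φ(17) = 17 − 1 = 16.
φ(29) = 29 − 1 = 28.
φ(986) = 1 × 16 × 28 = 448.

448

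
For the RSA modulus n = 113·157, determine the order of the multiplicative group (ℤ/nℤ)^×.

17472

For distinct primes, φ(pq) = (p−1)(q−1) = 112 × 156 = 17472.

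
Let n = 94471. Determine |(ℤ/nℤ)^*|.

94471 = 13^3 · 43.
φ(13^3) = 13^3 − 13^2 = 2197 − 169 = 2028.
φ(43) = 43 − 1 = 42.
Since φ is multiplicative, φ(94471) = 2028 · 42 = 85176.

85176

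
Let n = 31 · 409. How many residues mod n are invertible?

φ(12679) = 12679 · (1 − 1/31) · (1 − 1/409)
       = 12679 · 12240/12679 = 12240.

12240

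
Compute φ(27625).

19200

Prime factorization: 27625 = 5^3 * 13 * 17.
φ(27625) = 27625 · (1 − 1/5) · (1 − 1/13) · (1 − 1/17)
       = 27625 · 768/1105 = 19200.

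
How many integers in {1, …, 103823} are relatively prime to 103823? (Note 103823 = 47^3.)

101614

φ(47^3) = 47^2·(47−1) = 2209·46 = 101614.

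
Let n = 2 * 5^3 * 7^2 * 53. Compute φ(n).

218400

φ(2) = 2 − 1 = 1.
φ(5^3) = 5^2·(5−1) = 25·4 = 100.
φ(7^2) = 7^2 − 7^1 = 49 − 7 = 42.
φ(53) = 53 − 1 = 52.
Since φ is multiplicative, φ(649250) = 1 · 100 · 42 · 52 = 218400.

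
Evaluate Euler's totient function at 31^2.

930

φ(961) = 961 · (1 − 1/31)
       = 961 · 30/31 = 930.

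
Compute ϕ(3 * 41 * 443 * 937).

φ(3) = 3 − 1 = 2.
φ(41) = 41 − 1 = 40.
φ(443) = 443 − 1 = 442.
φ(937) = 937 − 1 = 936.
Since φ is multiplicative, φ(51056193) = 2 · 40 · 442 · 936 = 33096960.

33096960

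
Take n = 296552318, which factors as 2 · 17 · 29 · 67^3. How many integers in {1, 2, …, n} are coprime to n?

132730752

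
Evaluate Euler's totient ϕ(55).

40

Factor 55: 55 = 5 × 11.
φ(5) = 5 − 1 = 4.
φ(11) = 11 − 1 = 10.
Since φ is multiplicative, φ(55) = 4 · 10 = 40.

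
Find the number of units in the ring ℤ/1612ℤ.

720

Factor 1612: 1612 = 2**2 · 13 · 31.
φ(2^2) = 2^2 − 2^1 = 4 − 2 = 2.
φ(13) = 13 − 1 = 12.
φ(31) = 31 − 1 = 30.
φ(1612) = 2 × 12 × 30 = 720.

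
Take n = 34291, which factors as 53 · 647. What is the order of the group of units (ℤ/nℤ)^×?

φ(53) = 53 − 1 = 52.
φ(647) = 647 − 1 = 646.
φ(34291) = 52 × 646 = 33592.

33592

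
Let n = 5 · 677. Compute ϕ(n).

2704

φ(5) = 5 − 1 = 4.
φ(677) = 677 − 1 = 676.
Since φ is multiplicative, φ(3385) = 4 · 676 = 2704.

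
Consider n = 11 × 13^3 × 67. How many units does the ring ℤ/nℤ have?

φ(11) = 11 − 1 = 10.
φ(13^3) = 13^2·(13−1) = 169·12 = 2028.
φ(67) = 67 − 1 = 66.
Since φ is multiplicative, φ(1619189) = 10 · 2028 · 66 = 1338480.

1338480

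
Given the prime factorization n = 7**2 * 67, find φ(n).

2772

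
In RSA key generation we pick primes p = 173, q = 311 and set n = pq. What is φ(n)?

53320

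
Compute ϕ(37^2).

φ(37^2) = 37^1·(37−1) = 37·36 = 1332.

1332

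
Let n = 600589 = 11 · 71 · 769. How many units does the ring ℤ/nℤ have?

537600

φ(600589) = 600589 · (1 − 1/11) · (1 − 1/71) · (1 − 1/769)
       = 600589 · 537600/600589 = 537600.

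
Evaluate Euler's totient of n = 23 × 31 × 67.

43560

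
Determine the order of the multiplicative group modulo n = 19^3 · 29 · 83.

14919408

φ(16509613) = 16509613 · (1 − 1/19) · (1 − 1/29) · (1 − 1/83)
       = 16509613 · 41328/45733 = 14919408.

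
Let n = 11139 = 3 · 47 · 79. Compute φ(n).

7176

φ(3) = 3 − 1 = 2.
φ(47) = 47 − 1 = 46.
φ(79) = 79 − 1 = 78.
Since φ is multiplicative, φ(11139) = 2 · 46 · 78 = 7176.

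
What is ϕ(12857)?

Prime factorization: 12857 = 13 × 23 × 43.
φ(13) = 13 − 1 = 12.
φ(23) = 23 − 1 = 22.
φ(43) = 43 − 1 = 42.
Since φ is multiplicative, φ(12857) = 12 · 22 · 42 = 11088.

11088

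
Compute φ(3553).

Factor 3553: 3553 = 11 · 17 · 19.
φ(3553) = 3553 · (1 − 1/11) · (1 − 1/17) · (1 − 1/19)
       = 3553 · 2880/3553 = 2880.

2880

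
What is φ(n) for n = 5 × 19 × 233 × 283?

4710528

φ(6264205) = 6264205 · (1 − 1/5) · (1 − 1/19) · (1 − 1/233) · (1 − 1/283)
       = 6264205 · 4710528/6264205 = 4710528.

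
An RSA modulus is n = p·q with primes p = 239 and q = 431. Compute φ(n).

102340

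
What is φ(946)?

946 = 2 × 11 × 43.
φ(946) = 946 · (1 − 1/2) · (1 − 1/11) · (1 − 1/43)
       = 946 · 420/946 = 420.

420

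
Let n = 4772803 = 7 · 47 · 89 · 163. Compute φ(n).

3934656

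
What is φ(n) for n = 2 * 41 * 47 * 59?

106720

φ(2) = 2 − 1 = 1.
φ(41) = 41 − 1 = 40.
φ(47) = 47 − 1 = 46.
φ(59) = 59 − 1 = 58.
Multiply: 1 · 40 · 46 · 58 = 106720.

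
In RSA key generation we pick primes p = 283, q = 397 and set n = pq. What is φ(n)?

111672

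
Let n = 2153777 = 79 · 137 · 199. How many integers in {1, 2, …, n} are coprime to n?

2100384

φ(2153777) = 2153777 · (1 − 1/79) · (1 − 1/137) · (1 − 1/199)
       = 2153777 · 2100384/2153777 = 2100384.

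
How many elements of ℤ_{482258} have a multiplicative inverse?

First factor: 482258 = 2 * 7^3 * 19 * 37.
φ(2) = 2 − 1 = 1.
φ(7^3) = 7^2·(7−1) = 49·6 = 294.
φ(19) = 19 − 1 = 18.
φ(37) = 37 − 1 = 36.
Since φ is multiplicative, φ(482258) = 1 · 294 · 18 · 36 = 190512.

190512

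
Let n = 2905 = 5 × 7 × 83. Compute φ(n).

φ(2905) = 2905 · (1 − 1/5) · (1 − 1/7) · (1 − 1/83)
       = 2905 · 1968/2905 = 1968.

1968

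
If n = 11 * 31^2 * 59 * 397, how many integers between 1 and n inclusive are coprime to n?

213602400

φ(247604533) = 247604533 · (1 − 1/11) · (1 − 1/31) · (1 − 1/59) · (1 − 1/397)
       = 247604533 · 6890400/7987243 = 213602400.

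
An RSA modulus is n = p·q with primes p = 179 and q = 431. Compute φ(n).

76540

For distinct primes, φ(pq) = (p−1)(q−1) = 178 × 430 = 76540.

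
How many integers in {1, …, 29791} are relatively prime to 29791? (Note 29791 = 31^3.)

28830

φ(29791) = 29791 · (1 − 1/31)
       = 29791 · 30/31 = 28830.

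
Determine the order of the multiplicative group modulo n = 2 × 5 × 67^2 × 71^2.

φ(226290490) = 226290490 · (1 − 1/2) · (1 − 1/5) · (1 − 1/67) · (1 − 1/71)
       = 226290490 · 18480/47570 = 87909360.

87909360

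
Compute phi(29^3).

23548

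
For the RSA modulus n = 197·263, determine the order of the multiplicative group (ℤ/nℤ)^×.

φ(197) = 197 − 1 = 196.
φ(263) = 263 − 1 = 262.
Multiply: 196 · 262 = 51352.

51352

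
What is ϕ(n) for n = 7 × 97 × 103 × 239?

13982976

φ(7) = 7 − 1 = 6.
φ(97) = 97 − 1 = 96.
φ(103) = 103 − 1 = 102.
φ(239) = 239 − 1 = 238.
Multiply: 6 · 96 · 102 · 238 = 13982976.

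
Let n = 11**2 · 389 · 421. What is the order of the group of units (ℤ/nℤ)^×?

17925600

φ(19816049) = 19816049 · (1 − 1/11) · (1 − 1/389) · (1 − 1/421)
       = 19816049 · 1629600/1801459 = 17925600.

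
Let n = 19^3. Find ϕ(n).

φ(6859) = 6859 · (1 − 1/19)
       = 6859 · 18/19 = 6498.

6498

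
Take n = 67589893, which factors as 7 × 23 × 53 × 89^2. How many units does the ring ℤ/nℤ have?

53758848

φ(7) = 7 − 1 = 6.
φ(23) = 23 − 1 = 22.
φ(53) = 53 − 1 = 52.
φ(89^2) = 89^1·(89−1) = 89·88 = 7832.
φ(67589893) = 6 × 22 × 52 × 7832 = 53758848.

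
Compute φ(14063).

Factor 14063: 14063 = 7**3 × 41.
φ(14063) = 14063 · (1 − 1/7) · (1 − 1/41)
       = 14063 · 240/287 = 11760.

11760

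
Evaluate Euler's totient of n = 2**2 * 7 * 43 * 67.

33264

φ(2^2) = 2^1·(2−1) = 2·1 = 2.
φ(7) = 7 − 1 = 6.
φ(43) = 43 − 1 = 42.
φ(67) = 67 − 1 = 66.
φ(80668) = 2 × 6 × 42 × 66 = 33264.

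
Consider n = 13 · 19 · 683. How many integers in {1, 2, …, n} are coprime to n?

φ(168701) = 168701 · (1 − 1/13) · (1 − 1/19) · (1 − 1/683)
       = 168701 · 147312/168701 = 147312.

147312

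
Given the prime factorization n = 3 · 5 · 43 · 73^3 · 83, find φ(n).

10571371776

φ(3) = 3 − 1 = 2.
φ(5) = 5 − 1 = 4.
φ(43) = 43 − 1 = 42.
φ(73^3) = 73^3 − 73^2 = 389017 − 5329 = 383688.
φ(83) = 83 − 1 = 82.
φ(20826025095) = 2 × 4 × 42 × 383688 × 82 = 10571371776.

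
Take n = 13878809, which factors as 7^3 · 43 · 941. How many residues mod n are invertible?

11607120

φ(13878809) = 13878809 · (1 − 1/7) · (1 − 1/43) · (1 − 1/941)
       = 13878809 · 236880/283241 = 11607120.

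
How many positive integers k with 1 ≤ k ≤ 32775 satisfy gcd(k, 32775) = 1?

32775 = 3 * 5^2 * 19 * 23.
φ(32775) = 32775 · (1 − 1/3) · (1 − 1/5) · (1 − 1/19) · (1 − 1/23)
       = 32775 · 3168/6555 = 15840.

15840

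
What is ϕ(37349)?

37349 = 13^3 · 17.
φ(37349) = 37349 · (1 − 1/13) · (1 − 1/17)
       = 37349 · 192/221 = 32448.

32448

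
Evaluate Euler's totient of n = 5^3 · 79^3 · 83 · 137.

542877129600

φ(5^3) = 5^2·(5−1) = 25·4 = 100.
φ(79^3) = 79^3 − 79^2 = 493039 − 6241 = 486798.
φ(83) = 83 − 1 = 82.
φ(137) = 137 − 1 = 136.
Multiply: 100 · 486798 · 82 · 136 = 542877129600.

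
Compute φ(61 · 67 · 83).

324720

φ(61) = 61 − 1 = 60.
φ(67) = 67 − 1 = 66.
φ(83) = 83 − 1 = 82.
Since φ is multiplicative, φ(339221) = 60 · 66 · 82 = 324720.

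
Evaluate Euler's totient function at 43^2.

φ(43^2) = 43^1·(43−1) = 43·42 = 1806.

1806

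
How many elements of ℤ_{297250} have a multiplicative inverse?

112000

Prime factorization: 297250 = 2 * 5^3 * 29 * 41.
φ(2) = 2 − 1 = 1.
φ(5^3) = 5^3 − 5^2 = 125 − 25 = 100.
φ(29) = 29 − 1 = 28.
φ(41) = 41 − 1 = 40.
φ(297250) = 1 × 100 × 28 × 40 = 112000.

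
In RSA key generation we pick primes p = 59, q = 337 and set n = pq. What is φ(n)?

19488

φ(n) = (p − 1)(q − 1) = (59−1)(337−1) = 58·336 = 19488.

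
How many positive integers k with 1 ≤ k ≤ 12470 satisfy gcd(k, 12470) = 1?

4704

Factor 12470: 12470 = 2 × 5 × 29 × 43.
φ(2) = 2 − 1 = 1.
φ(5) = 5 − 1 = 4.
φ(29) = 29 − 1 = 28.
φ(43) = 43 − 1 = 42.
Multiply: 1 · 4 · 28 · 42 = 4704.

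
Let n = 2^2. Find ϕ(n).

2

φ(2^2) = 2^1·(2−1) = 2·1 = 2.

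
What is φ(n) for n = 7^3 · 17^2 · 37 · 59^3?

φ(7^3) = 7^2·(7−1) = 49·6 = 294.
φ(17^2) = 17^1·(17−1) = 17·16 = 272.
φ(37) = 37 − 1 = 36.
φ(59^3) = 59^2·(59−1) = 3481·58 = 201898.
φ(753268352921) = 294 × 272 × 36 × 201898 = 581233653504.

581233653504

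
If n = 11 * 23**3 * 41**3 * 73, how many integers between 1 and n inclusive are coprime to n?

φ(673365131021) = 673365131021 · (1 − 1/11) · (1 − 1/23) · (1 − 1/41) · (1 − 1/73)
       = 673365131021 · 633600/757229 = 563428166400.

563428166400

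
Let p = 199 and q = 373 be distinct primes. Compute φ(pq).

73656

φ(199) = 199 − 1 = 198.
φ(373) = 373 − 1 = 372.
Multiply: 198 · 372 = 73656.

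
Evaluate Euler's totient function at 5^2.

20

φ(5^2) = 5^2 − 5^1 = 25 − 5 = 20.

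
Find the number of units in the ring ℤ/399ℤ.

399 = 3 * 7 * 19.
φ(399) = 399 · (1 − 1/3) · (1 − 1/7) · (1 − 1/19)
       = 399 · 216/399 = 216.

216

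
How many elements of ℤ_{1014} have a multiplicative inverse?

Factor 1014: 1014 = 2 * 3 * 13^2.
φ(1014) = 1014 · (1 − 1/2) · (1 − 1/3) · (1 − 1/13)
       = 1014 · 24/78 = 312.

312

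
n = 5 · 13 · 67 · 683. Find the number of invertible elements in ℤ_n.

2160576

φ(5) = 5 − 1 = 4.
φ(13) = 13 − 1 = 12.
φ(67) = 67 − 1 = 66.
φ(683) = 683 − 1 = 682.
Multiply: 4 · 12 · 66 · 682 = 2160576.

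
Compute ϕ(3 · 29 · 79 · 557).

2428608

φ(3) = 3 − 1 = 2.
φ(29) = 29 − 1 = 28.
φ(79) = 79 − 1 = 78.
φ(557) = 557 − 1 = 556.
φ(3828261) = 2 × 28 × 78 × 556 = 2428608.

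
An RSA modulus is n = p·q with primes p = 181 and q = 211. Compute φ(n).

φ(n) = (p − 1)(q − 1) = (181−1)(211−1) = 180·210 = 37800.

37800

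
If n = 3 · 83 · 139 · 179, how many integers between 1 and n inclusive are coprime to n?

φ(3) = 3 − 1 = 2.
φ(83) = 83 − 1 = 82.
φ(139) = 139 − 1 = 138.
φ(179) = 179 − 1 = 178.
φ(6195369) = 2 × 82 × 138 × 178 = 4028496.

4028496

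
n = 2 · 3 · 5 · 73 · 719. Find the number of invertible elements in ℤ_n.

φ(2) = 2 − 1 = 1.
φ(3) = 3 − 1 = 2.
φ(5) = 5 − 1 = 4.
φ(73) = 73 − 1 = 72.
φ(719) = 719 − 1 = 718.
Since φ is multiplicative, φ(1574610) = 1 · 2 · 4 · 72 · 718 = 413568.

413568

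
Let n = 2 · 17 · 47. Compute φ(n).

736

φ(2) = 2 − 1 = 1.
φ(17) = 17 − 1 = 16.
φ(47) = 47 − 1 = 46.
φ(1598) = 1 × 16 × 46 = 736.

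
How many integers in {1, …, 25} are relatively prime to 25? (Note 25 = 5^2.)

20

φ(5^2) = 5^2 − 5^1 = 25 − 5 = 20.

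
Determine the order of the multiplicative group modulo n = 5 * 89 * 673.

236544

φ(299485) = 299485 · (1 − 1/5) · (1 − 1/89) · (1 − 1/673)
       = 299485 · 236544/299485 = 236544.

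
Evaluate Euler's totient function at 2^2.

φ(2^2) = 2^1·(2−1) = 2·1 = 2.

2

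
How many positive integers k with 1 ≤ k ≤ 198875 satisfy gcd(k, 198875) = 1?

151200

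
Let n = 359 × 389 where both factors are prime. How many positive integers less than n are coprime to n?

φ(359) = 359 − 1 = 358.
φ(389) = 389 − 1 = 388.
Since φ is multiplicative, φ(139651) = 358 · 388 = 138904.

138904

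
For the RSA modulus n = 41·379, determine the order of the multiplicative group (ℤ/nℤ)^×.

15120

φ(41) = 41 − 1 = 40.
φ(379) = 379 − 1 = 378.
Since φ is multiplicative, φ(15539) = 40 · 378 = 15120.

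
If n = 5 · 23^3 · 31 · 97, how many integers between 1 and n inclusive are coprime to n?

φ(5) = 5 − 1 = 4.
φ(23^3) = 23^2·(23−1) = 529·22 = 11638.
φ(31) = 31 − 1 = 30.
φ(97) = 97 − 1 = 96.
φ(182930845) = 4 × 11638 × 30 × 96 = 134069760.

134069760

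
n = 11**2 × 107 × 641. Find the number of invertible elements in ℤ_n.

7462400

φ(8299027) = 8299027 · (1 − 1/11) · (1 − 1/107) · (1 − 1/641)
       = 8299027 · 678400/754457 = 7462400.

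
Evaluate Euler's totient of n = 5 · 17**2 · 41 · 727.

φ(5) = 5 − 1 = 4.
φ(17^2) = 17^1·(17−1) = 17·16 = 272.
φ(41) = 41 − 1 = 40.
φ(727) = 727 − 1 = 726.
φ(43071115) = 4 × 272 × 40 × 726 = 31595520.

31595520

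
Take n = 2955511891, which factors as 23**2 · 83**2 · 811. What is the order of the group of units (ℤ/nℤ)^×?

2789507160

φ(2955511891) = 2955511891 · (1 − 1/23) · (1 − 1/83) · (1 − 1/811)
       = 2955511891 · 1461240/1548199 = 2789507160.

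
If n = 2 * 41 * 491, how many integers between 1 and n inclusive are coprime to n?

φ(2) = 2 − 1 = 1.
φ(41) = 41 − 1 = 40.
φ(491) = 491 − 1 = 490.
Multiply: 1 · 40 · 490 = 19600.

19600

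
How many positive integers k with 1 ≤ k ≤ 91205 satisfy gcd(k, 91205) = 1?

64512

Prime factorization: 91205 = 5 · 17 · 29 · 37.
φ(91205) = 91205 · (1 − 1/5) · (1 − 1/17) · (1 − 1/29) · (1 − 1/37)
       = 91205 · 64512/91205 = 64512.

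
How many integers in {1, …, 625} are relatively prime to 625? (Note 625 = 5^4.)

φ(625) = 625 · (1 − 1/5)
       = 625 · 4/5 = 500.

500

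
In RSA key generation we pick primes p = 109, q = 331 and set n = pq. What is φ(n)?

35640

φ(pq) = (p−1)(q−1) = 108 · 330 = 35640.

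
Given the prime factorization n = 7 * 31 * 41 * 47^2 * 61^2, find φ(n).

56973024000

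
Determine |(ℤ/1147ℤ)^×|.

1080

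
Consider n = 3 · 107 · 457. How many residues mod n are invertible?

96672

φ(3) = 3 − 1 = 2.
φ(107) = 107 − 1 = 106.
φ(457) = 457 − 1 = 456.
Since φ is multiplicative, φ(146697) = 2 · 106 · 456 = 96672.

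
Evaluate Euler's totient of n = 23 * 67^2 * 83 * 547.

4355599248

φ(4687517047) = 4687517047 · (1 − 1/23) · (1 − 1/67) · (1 − 1/83) · (1 − 1/547)
       = 4687517047 · 65008944/69962941 = 4355599248.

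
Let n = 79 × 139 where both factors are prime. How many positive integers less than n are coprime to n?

φ(pq) = (p−1)(q−1) = 78 · 138 = 10764.

10764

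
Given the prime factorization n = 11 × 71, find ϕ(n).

700

φ(11) = 11 − 1 = 10.
φ(71) = 71 − 1 = 70.
φ(781) = 10 × 70 = 700.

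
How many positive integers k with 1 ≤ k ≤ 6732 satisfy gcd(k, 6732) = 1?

1920

Prime factorization: 6732 = 2^2 × 3^2 × 11 × 17.
φ(6732) = 6732 · (1 − 1/2) · (1 − 1/3) · (1 − 1/11) · (1 − 1/17)
       = 6732 · 320/1122 = 1920.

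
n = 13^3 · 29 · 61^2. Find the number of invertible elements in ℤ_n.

207829440

φ(237076073) = 237076073 · (1 − 1/13) · (1 − 1/29) · (1 − 1/61)
       = 237076073 · 20160/22997 = 207829440.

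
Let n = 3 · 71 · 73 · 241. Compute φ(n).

2419200

φ(3) = 3 − 1 = 2.
φ(71) = 71 − 1 = 70.
φ(73) = 73 − 1 = 72.
φ(241) = 241 − 1 = 240.
Since φ is multiplicative, φ(3747309) = 2 · 70 · 72 · 240 = 2419200.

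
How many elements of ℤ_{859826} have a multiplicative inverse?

348480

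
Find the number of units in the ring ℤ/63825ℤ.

31680

Factor 63825: 63825 = 3 · 5^2 · 23 · 37.
φ(3) = 3 − 1 = 2.
φ(5^2) = 5^1·(5−1) = 5·4 = 20.
φ(23) = 23 − 1 = 22.
φ(37) = 37 − 1 = 36.
Multiply: 2 · 20 · 22 · 36 = 31680.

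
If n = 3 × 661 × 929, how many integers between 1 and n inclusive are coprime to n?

1224960

φ(1842207) = 1842207 · (1 − 1/3) · (1 − 1/661) · (1 − 1/929)
       = 1842207 · 1224960/1842207 = 1224960.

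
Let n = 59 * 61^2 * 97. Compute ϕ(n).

φ(21295283) = 21295283 · (1 − 1/59) · (1 − 1/61) · (1 − 1/97)
       = 21295283 · 334080/349103 = 20378880.

20378880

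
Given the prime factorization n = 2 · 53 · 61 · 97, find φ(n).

φ(627202) = 627202 · (1 − 1/2) · (1 − 1/53) · (1 − 1/61) · (1 − 1/97)
       = 627202 · 299520/627202 = 299520.

299520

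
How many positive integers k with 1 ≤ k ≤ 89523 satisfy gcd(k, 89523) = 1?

49392

Prime factorization: 89523 = 3^2 × 7^3 × 29.
φ(3^2) = 3^2 − 3^1 = 9 − 3 = 6.
φ(7^3) = 7^2·(7−1) = 49·6 = 294.
φ(29) = 29 − 1 = 28.
Multiply: 6 · 294 · 28 = 49392.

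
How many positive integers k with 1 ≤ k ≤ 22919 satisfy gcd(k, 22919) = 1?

Prime factorization: 22919 = 13 * 41 * 43.
φ(13) = 13 − 1 = 12.
φ(41) = 41 − 1 = 40.
φ(43) = 43 − 1 = 42.
φ(22919) = 12 × 40 × 42 = 20160.

20160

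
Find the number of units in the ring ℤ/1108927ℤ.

967680

1108927 = 17 · 37 · 41 · 43.
φ(1108927) = 1108927 · (1 − 1/17) · (1 − 1/37) · (1 − 1/41) · (1 − 1/43)
       = 1108927 · 967680/1108927 = 967680.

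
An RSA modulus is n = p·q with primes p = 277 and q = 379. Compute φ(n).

φ(104983) = 104983 · (1 − 1/277) · (1 − 1/379)
       = 104983 · 104328/104983 = 104328.

104328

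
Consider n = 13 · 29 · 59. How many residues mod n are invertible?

φ(13) = 13 − 1 = 12.
φ(29) = 29 − 1 = 28.
φ(59) = 59 − 1 = 58.
φ(22243) = 12 × 28 × 58 = 19488.

19488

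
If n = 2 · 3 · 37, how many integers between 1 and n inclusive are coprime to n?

φ(2) = 2 − 1 = 1.
φ(3) = 3 − 1 = 2.
φ(37) = 37 − 1 = 36.
Multiply: 1 · 2 · 36 = 72.

72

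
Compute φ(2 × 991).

990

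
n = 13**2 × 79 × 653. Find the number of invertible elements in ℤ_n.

7933536

φ(8718203) = 8718203 · (1 − 1/13) · (1 − 1/79) · (1 − 1/653)
       = 8718203 · 610272/670631 = 7933536.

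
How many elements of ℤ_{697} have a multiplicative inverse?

640

Factor 697: 697 = 17 · 41.
φ(17) = 17 − 1 = 16.
φ(41) = 41 − 1 = 40.
φ(697) = 16 × 40 = 640.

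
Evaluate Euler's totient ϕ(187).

Factor 187: 187 = 11 · 17.
φ(187) = 187 · (1 − 1/11) · (1 − 1/17)
       = 187 · 160/187 = 160.

160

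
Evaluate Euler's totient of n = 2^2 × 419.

φ(1676) = 1676 · (1 − 1/2) · (1 − 1/419)
       = 1676 · 418/838 = 836.

836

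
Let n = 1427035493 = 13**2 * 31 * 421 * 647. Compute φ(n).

1269777600

φ(13^2) = 13^2 − 13^1 = 169 − 13 = 156.
φ(31) = 31 − 1 = 30.
φ(421) = 421 − 1 = 420.
φ(647) = 647 − 1 = 646.
φ(1427035493) = 156 × 30 × 420 × 646 = 1269777600.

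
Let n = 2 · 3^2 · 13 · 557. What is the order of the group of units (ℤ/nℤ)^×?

40032

φ(130338) = 130338 · (1 − 1/2) · (1 − 1/3) · (1 − 1/13) · (1 − 1/557)
       = 130338 · 13344/43446 = 40032.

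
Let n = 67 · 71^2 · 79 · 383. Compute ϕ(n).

φ(10219210979) = 10219210979 · (1 − 1/67) · (1 − 1/71) · (1 − 1/79) · (1 − 1/383)
       = 10219210979 · 137657520/143932549 = 9773683920.

9773683920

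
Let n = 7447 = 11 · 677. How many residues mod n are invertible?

φ(7447) = 7447 · (1 − 1/11) · (1 − 1/677)
       = 7447 · 6760/7447 = 6760.

6760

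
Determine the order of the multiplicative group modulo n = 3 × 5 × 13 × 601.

57600

φ(117195) = 117195 · (1 − 1/3) · (1 − 1/5) · (1 − 1/13) · (1 − 1/601)
       = 117195 · 57600/117195 = 57600.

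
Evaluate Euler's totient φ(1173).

704

Factor 1173: 1173 = 3 · 17 · 23.
φ(3) = 3 − 1 = 2.
φ(17) = 17 − 1 = 16.
φ(23) = 23 − 1 = 22.
φ(1173) = 2 × 16 × 22 = 704.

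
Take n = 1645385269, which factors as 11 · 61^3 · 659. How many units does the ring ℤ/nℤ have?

φ(11) = 11 − 1 = 10.
φ(61^3) = 61^3 − 61^2 = 226981 − 3721 = 223260.
φ(659) = 659 − 1 = 658.
φ(1645385269) = 10 × 223260 × 658 = 1469050800.

1469050800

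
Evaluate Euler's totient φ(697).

Prime factorization: 697 = 17 · 41.
φ(17) = 17 − 1 = 16.
φ(41) = 41 − 1 = 40.
Since φ is multiplicative, φ(697) = 16 · 40 = 640.

640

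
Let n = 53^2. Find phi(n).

φ(2809) = 2809 · (1 − 1/53)
       = 2809 · 52/53 = 2756.

2756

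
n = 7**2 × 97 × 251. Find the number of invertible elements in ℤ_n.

1008000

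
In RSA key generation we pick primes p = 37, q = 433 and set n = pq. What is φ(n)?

15552

For distinct primes, φ(pq) = (p−1)(q−1) = 36 × 432 = 15552.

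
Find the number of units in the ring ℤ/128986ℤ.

First factor: 128986 = 2 × 11^2 × 13 × 41.
φ(2) = 2 − 1 = 1.
φ(11^2) = 11^1·(11−1) = 11·10 = 110.
φ(13) = 13 − 1 = 12.
φ(41) = 41 − 1 = 40.
φ(128986) = 1 × 110 × 12 × 40 = 52800.

52800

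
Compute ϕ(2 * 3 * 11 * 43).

840

φ(2) = 2 − 1 = 1.
φ(3) = 3 − 1 = 2.
φ(11) = 11 − 1 = 10.
φ(43) = 43 − 1 = 42.
φ(2838) = 1 × 2 × 10 × 42 = 840.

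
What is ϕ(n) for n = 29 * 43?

1176

φ(29) = 29 − 1 = 28.
φ(43) = 43 − 1 = 42.
Multiply: 28 · 42 = 1176.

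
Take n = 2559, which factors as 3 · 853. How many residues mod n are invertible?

φ(2559) = 2559 · (1 − 1/3) · (1 − 1/853)
       = 2559 · 1704/2559 = 1704.

1704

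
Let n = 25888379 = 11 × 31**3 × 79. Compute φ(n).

22487400

φ(11) = 11 − 1 = 10.
φ(31^3) = 31^2·(31−1) = 961·30 = 28830.
φ(79) = 79 − 1 = 78.
φ(25888379) = 10 × 28830 × 78 = 22487400.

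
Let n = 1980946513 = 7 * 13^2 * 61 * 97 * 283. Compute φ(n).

φ(1980946513) = 1980946513 · (1 − 1/7) · (1 − 1/13) · (1 − 1/61) · (1 − 1/97) · (1 − 1/283)
       = 1980946513 · 116951040/152380501 = 1520363520.

1520363520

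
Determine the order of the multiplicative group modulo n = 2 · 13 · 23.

264

φ(2) = 2 − 1 = 1.
φ(13) = 13 − 1 = 12.
φ(23) = 23 − 1 = 22.
φ(598) = 1 × 12 × 22 = 264.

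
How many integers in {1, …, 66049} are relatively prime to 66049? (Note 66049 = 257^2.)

φ(66049) = 66049 · (1 − 1/257)
       = 66049 · 256/257 = 65792.

65792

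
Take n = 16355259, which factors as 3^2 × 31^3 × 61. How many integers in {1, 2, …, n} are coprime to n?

φ(16355259) = 16355259 · (1 − 1/3) · (1 − 1/31) · (1 − 1/61)
       = 16355259 · 3600/5673 = 10378800.

10378800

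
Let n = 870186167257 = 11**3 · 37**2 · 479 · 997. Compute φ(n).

φ(11^3) = 11^2·(11−1) = 121·10 = 1210.
φ(37^2) = 37^2 − 37^1 = 1369 − 37 = 1332.
φ(479) = 479 − 1 = 478.
φ(997) = 997 − 1 = 996.
φ(870186167257) = 1210 × 1332 × 478 × 996 = 767320551360.

767320551360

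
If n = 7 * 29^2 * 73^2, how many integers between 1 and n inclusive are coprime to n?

25607232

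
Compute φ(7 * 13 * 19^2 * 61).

φ(2003911) = 2003911 · (1 − 1/7) · (1 − 1/13) · (1 − 1/19) · (1 − 1/61)
       = 2003911 · 77760/105469 = 1477440.

1477440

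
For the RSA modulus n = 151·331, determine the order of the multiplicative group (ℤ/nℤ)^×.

49500

For distinct primes, φ(pq) = (p−1)(q−1) = 150 × 330 = 49500.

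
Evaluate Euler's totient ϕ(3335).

Prime factorization: 3335 = 5 × 23 × 29.
φ(3335) = 3335 · (1 − 1/5) · (1 − 1/23) · (1 − 1/29)
       = 3335 · 2464/3335 = 2464.

2464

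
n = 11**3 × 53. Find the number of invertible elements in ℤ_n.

62920

φ(70543) = 70543 · (1 − 1/11) · (1 − 1/53)
       = 70543 · 520/583 = 62920.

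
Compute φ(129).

84

Prime factorization: 129 = 3 · 43.
φ(129) = 129 · (1 − 1/3) · (1 − 1/43)
       = 129 · 84/129 = 84.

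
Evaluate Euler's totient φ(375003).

217728

First factor: 375003 = 3**3 · 17 · 19 · 43.
φ(375003) = 375003 · (1 − 1/3) · (1 − 1/17) · (1 − 1/19) · (1 − 1/43)
       = 375003 · 24192/41667 = 217728.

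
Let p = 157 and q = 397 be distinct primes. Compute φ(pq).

φ(pq) = (p−1)(q−1) = 156 · 396 = 61776.

61776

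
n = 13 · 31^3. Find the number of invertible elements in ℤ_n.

345960

φ(387283) = 387283 · (1 − 1/13) · (1 − 1/31)
       = 387283 · 360/403 = 345960.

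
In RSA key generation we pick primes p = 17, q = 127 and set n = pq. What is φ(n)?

2016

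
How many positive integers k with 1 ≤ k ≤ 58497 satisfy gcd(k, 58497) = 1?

34560

First factor: 58497 = 3 × 17 × 31 × 37.
φ(3) = 3 − 1 = 2.
φ(17) = 17 − 1 = 16.
φ(31) = 31 − 1 = 30.
φ(37) = 37 − 1 = 36.
Multiply: 2 · 16 · 30 · 36 = 34560.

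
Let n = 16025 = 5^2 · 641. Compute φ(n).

12800

φ(5^2) = 5^2 − 5^1 = 25 − 5 = 20.
φ(641) = 641 − 1 = 640.
Multiply: 20 · 640 = 12800.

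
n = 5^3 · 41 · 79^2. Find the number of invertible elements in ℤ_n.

φ(31985125) = 31985125 · (1 − 1/5) · (1 − 1/41) · (1 − 1/79)
       = 31985125 · 12480/16195 = 24648000.

24648000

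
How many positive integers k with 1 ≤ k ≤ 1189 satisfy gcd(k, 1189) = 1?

Prime factorization: 1189 = 29 · 41.
φ(1189) = 1189 · (1 − 1/29) · (1 − 1/41)
       = 1189 · 1120/1189 = 1120.

1120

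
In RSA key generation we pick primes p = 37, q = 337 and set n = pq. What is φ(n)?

φ(n) = (p − 1)(q − 1) = (37−1)(337−1) = 36·336 = 12096.

12096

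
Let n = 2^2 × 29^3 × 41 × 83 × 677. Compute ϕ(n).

φ(224752537036) = 224752537036 · (1 − 1/2) · (1 − 1/29) · (1 − 1/41) · (1 − 1/83) · (1 − 1/677)
       = 224752537036 · 62083840/133622198 = 104425018880.

104425018880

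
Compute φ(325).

325 = 5^2 · 13.
φ(325) = 325 · (1 − 1/5) · (1 − 1/13)
       = 325 · 48/65 = 240.

240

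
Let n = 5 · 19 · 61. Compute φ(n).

4320

φ(5795) = 5795 · (1 − 1/5) · (1 − 1/19) · (1 − 1/61)
       = 5795 · 4320/5795 = 4320.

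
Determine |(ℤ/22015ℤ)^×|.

13824

22015 = 5 * 7 * 17 * 37.
φ(5) = 5 − 1 = 4.
φ(7) = 7 − 1 = 6.
φ(17) = 17 − 1 = 16.
φ(37) = 37 − 1 = 36.
Since φ is multiplicative, φ(22015) = 4 · 6 · 16 · 36 = 13824.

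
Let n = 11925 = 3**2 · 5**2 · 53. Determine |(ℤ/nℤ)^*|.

6240

φ(11925) = 11925 · (1 − 1/3) · (1 − 1/5) · (1 − 1/53)
       = 11925 · 416/795 = 6240.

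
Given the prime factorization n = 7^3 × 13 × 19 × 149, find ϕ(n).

9398592

φ(12623429) = 12623429 · (1 − 1/7) · (1 − 1/13) · (1 − 1/19) · (1 − 1/149)
       = 12623429 · 191808/257621 = 9398592.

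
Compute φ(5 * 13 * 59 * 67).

183744

φ(256945) = 256945 · (1 − 1/5) · (1 − 1/13) · (1 − 1/59) · (1 − 1/67)
       = 256945 · 183744/256945 = 183744.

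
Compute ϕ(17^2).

φ(17^2) = 17^2 − 17^1 = 289 − 17 = 272.

272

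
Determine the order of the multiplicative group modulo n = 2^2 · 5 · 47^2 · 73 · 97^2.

11596345344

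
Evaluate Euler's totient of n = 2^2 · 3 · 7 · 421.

φ(2^2) = 2^1·(2−1) = 2·1 = 2.
φ(3) = 3 − 1 = 2.
φ(7) = 7 − 1 = 6.
φ(421) = 421 − 1 = 420.
Since φ is multiplicative, φ(35364) = 2 · 2 · 6 · 420 = 10080.

10080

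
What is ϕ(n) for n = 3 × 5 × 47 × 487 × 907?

162036288

φ(311404845) = 311404845 · (1 − 1/3) · (1 − 1/5) · (1 − 1/47) · (1 − 1/487) · (1 − 1/907)
       = 311404845 · 162036288/311404845 = 162036288.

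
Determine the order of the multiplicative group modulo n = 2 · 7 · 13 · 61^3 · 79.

φ(3263532818) = 3263532818 · (1 − 1/2) · (1 − 1/7) · (1 − 1/13) · (1 − 1/61) · (1 − 1/79)
       = 3263532818 · 336960/877058 = 1253828160.

1253828160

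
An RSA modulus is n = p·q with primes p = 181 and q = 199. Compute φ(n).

35640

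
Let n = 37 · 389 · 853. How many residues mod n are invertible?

11900736

φ(12277229) = 12277229 · (1 − 1/37) · (1 − 1/389) · (1 − 1/853)
       = 12277229 · 11900736/12277229 = 11900736.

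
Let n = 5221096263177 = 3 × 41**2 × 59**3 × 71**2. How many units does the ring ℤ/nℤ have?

φ(3) = 3 − 1 = 2.
φ(41^2) = 41^1·(41−1) = 41·40 = 1640.
φ(59^3) = 59^3 − 59^2 = 205379 − 3481 = 201898.
φ(71^2) = 71^1·(71−1) = 71·70 = 4970.
Multiply: 2 · 1640 · 201898 · 4970 = 3291260436800.

3291260436800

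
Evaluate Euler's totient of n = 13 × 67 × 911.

720720

φ(793481) = 793481 · (1 − 1/13) · (1 − 1/67) · (1 − 1/911)
       = 793481 · 720720/793481 = 720720.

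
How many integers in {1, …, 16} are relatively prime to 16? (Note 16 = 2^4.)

8

φ(16) = 16 · (1 − 1/2)
       = 16 · 1/2 = 8.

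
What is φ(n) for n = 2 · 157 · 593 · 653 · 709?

φ(86207243354) = 86207243354 · (1 − 1/2) · (1 − 1/157) · (1 − 1/593) · (1 − 1/653) · (1 − 1/709)
       = 86207243354 · 42631160832/86207243354 = 42631160832.

42631160832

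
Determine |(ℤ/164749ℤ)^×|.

First factor: 164749 = 13 · 19 · 23 · 29.
φ(164749) = 164749 · (1 − 1/13) · (1 − 1/19) · (1 − 1/23) · (1 − 1/29)
       = 164749 · 133056/164749 = 133056.

133056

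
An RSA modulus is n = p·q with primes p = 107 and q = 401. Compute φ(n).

42400

For distinct primes, φ(pq) = (p−1)(q−1) = 106 × 400 = 42400.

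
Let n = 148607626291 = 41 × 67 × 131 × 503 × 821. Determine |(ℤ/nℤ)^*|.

141274848000

φ(41) = 41 − 1 = 40.
φ(67) = 67 − 1 = 66.
φ(131) = 131 − 1 = 130.
φ(503) = 503 − 1 = 502.
φ(821) = 821 − 1 = 820.
Multiply: 40 · 66 · 130 · 502 · 820 = 141274848000.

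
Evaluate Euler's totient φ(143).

120

Factor 143: 143 = 11 * 13.
φ(11) = 11 − 1 = 10.
φ(13) = 13 − 1 = 12.
Multiply: 10 · 12 = 120.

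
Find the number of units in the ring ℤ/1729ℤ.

Factor 1729: 1729 = 7 · 13 · 19.
φ(7) = 7 − 1 = 6.
φ(13) = 13 − 1 = 12.
φ(19) = 19 − 1 = 18.
Since φ is multiplicative, φ(1729) = 6 · 12 · 18 = 1296.

1296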